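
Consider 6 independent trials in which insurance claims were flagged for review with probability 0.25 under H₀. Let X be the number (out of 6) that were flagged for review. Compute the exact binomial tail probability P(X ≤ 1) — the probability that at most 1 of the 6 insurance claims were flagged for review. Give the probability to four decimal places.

P = 0.5339

X is binomial with n = 6 and p = 0.25.
P(X ≤ 1) = C(6,0)·0.25^0·0.75^6 + C(6,1)·0.25^1·0.75^5.
= 0.177979 + 0.355957 = 0.5339.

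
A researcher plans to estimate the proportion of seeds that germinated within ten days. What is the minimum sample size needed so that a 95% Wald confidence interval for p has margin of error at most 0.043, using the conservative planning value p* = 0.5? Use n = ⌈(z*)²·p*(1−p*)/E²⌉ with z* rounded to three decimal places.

n = 520

The 95% critical value is z* = 1.960.
p*(1−p*) = 0.2500.
(z*)²·p*(1−p*)/E² = 3.841600·0.2500/0.001849 = 519.416.
⌈519.416⌉ = 520.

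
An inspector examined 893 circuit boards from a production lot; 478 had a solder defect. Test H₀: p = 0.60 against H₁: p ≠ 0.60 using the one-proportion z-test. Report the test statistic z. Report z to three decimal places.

The sample proportion is 478/893 = 0.53527.
Under H₀, SE = √(p₀(1−p₀)/n) = √(0.60·0.40/893) = √0.000268757 = 0.016394.
z = (0.53527 − 0.60)/0.016394 = -0.06473/0.016394 = -3.948.

z = -3.948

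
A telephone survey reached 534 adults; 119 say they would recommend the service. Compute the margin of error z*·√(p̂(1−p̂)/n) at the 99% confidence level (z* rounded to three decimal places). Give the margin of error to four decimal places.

ME = 0.0464

Sample proportion p̂ = 119/534 = 0.22285.
SE(p̂) = √(0.22285·0.77715/534) = 0.018009.
The 99% critical value is z* = 2.576.
ME = 2.576·0.018009 = 0.0464.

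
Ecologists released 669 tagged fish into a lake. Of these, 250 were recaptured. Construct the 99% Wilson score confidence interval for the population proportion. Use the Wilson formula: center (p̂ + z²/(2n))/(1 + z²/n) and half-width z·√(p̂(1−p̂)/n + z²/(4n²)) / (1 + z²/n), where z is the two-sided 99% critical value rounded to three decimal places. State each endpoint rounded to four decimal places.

p̂ = 250/669 = 0.37369; z = 2.576, so z² = 6.635776.
Denominator 1 + z²/n = 1 + 6.635776/669 = 1.009919.
Adjusted center: (0.37369 + z²/(2n))/1.009919 = 0.37493.
Radicand: p̂(1−p̂)/n + z²/(4n²) = 0.000349845 + 0.000003707 = 0.000353552.
Half-width = z·√(radicand)/denom = 2.576·0.018803/1.009919 = 0.04796.
Interval: 0.37493 ± 0.04796 → (0.3270, 0.4229).

(0.3270, 0.4229)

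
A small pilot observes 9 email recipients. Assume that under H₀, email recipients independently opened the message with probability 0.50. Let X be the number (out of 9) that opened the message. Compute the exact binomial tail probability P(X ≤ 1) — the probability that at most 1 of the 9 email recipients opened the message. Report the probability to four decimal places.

X is binomial with n = 9 and p = 0.50.
P(X ≤ 1) = C(9,0)·0.50^0·0.50^9 + C(9,1)·0.50^1·0.50^8.
= 0.001953 + 0.017578 = 0.0195.

P = 0.0195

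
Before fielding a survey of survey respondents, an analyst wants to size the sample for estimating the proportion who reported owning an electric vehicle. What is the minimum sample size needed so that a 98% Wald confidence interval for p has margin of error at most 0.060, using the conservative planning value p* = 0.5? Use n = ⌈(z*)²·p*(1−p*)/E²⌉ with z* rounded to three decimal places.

n = 376

z* = 2.326 at the 98% level.
p*(1−p*) = 0.50·0.50 = 0.2500.
(z*)²·p*(1−p*)/E² = 5.410276·0.2500/0.003600 = 375.714.
Rounding up, n = 376.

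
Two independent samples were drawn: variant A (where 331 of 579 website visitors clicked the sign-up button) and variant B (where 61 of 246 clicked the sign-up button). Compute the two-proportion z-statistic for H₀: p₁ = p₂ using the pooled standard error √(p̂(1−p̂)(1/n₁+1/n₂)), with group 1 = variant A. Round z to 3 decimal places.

z = 8.517

p̂₁ = 331/579 = 0.57168, p̂₂ = 61/246 = 0.24797.
Pooling: p̂ = 392/825 = 0.47515.
Pooled SE = √[0.2493826·0.00579216] ≈ 0.038006.
z = (p̂₁ − p̂₂)/SE = (0.57168 − 0.24797)/0.038006 = 0.32371/0.038006 = 8.517.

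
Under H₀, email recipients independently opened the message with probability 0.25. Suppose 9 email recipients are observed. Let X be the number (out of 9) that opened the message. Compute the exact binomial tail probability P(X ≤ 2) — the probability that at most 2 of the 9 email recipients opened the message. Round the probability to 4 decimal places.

P = 0.6007

X is binomial with n = 9 and p = 0.25.
P(X ≤ 2) = C(9,0)·0.25^0·0.75^9 + C(9,1)·0.25^1·0.75^8 + C(9,2)·0.25^2·0.75^7.
= 0.075085 + 0.225254 + 0.300339 = 0.6007.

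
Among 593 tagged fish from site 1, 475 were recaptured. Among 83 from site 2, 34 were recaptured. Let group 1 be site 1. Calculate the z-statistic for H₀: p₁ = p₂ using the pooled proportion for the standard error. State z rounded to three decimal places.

z = 7.743

Sample proportions: p̂₁ = 475/593 = 0.80101 and p̂₂ = 34/83 = 0.40964.
Pooling: p̂ = 509/676 = 0.75296.
SE = √[p̂(1−p̂)(1/n₁+1/n₂)] = √[0.75296·0.24704·(1/593+1/83)] ≈ 0.050545.
z = (p̂₁ − p̂₂)/SE = (0.80101 − 0.40964)/0.050545 = 0.39137/0.050545 = 7.743.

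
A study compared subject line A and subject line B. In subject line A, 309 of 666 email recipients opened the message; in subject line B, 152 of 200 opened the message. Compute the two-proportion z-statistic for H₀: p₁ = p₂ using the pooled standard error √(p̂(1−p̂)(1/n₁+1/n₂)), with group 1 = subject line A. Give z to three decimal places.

Sample proportions: p̂₁ = 309/666 = 0.46396 and p̂₂ = 152/200 = 0.76000.
Pooled p̂ = (309+152)/(666+200) = 461/866 = 0.53233.
SE = √[p̂(1−p̂)(1/n₁+1/n₂)] = √[0.53233·0.46767·(1/666+1/200)] ≈ 0.040232.
z = (p̂₁ − p̂₂)/SE = (0.46396 − 0.76000)/0.040232 = -0.29604/0.040232 = -7.358.

z = -7.358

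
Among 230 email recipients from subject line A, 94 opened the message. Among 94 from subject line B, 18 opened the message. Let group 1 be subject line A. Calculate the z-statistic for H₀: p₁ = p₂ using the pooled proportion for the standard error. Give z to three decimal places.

z = 3.731

Sample proportions: p̂₁ = 94/230 = 0.40870 and p̂₂ = 18/94 = 0.19149.
Pooled p̂ = (94+18)/(230+94) = 112/324 = 0.34568.
Pooled SE = √[0.2261850·0.01498612] ≈ 0.058221.
z = (p̂₁ − p̂₂)/SE = (0.40870 − 0.19149)/0.058221 = 0.21721/0.058221 = 3.731.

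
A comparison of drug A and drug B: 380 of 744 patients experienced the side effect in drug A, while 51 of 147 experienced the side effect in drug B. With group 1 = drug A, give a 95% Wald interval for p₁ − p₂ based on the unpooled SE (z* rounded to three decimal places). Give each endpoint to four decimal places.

p̂₁ = 0.51075, p̂₂ = 0.34694, so the observed difference is 0.16381.
SE = √(0.000335866 + 0.001541308) = √0.001877174 = 0.043326.
The 95% critical value is z* = 1.960. Margin = 1.960·0.043326 = 0.08492.
CI: 0.16381 ± 0.08492 = (0.0789, 0.2487).

(0.0789, 0.2487)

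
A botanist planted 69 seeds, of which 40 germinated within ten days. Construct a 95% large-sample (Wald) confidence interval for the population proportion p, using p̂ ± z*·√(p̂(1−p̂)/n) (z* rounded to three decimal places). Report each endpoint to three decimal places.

Sample proportion p̂ = 40/69 = 0.57971.
Standard error of p̂: √(0.243646/69) = √0.003531106 = 0.059423.
For 95% confidence, z* = 1.960.
Margin of error: 1.960 × 0.059423 = 0.11647.
Interval: 0.57971 ± 0.11647 → (0.463, 0.696).

(0.463, 0.696)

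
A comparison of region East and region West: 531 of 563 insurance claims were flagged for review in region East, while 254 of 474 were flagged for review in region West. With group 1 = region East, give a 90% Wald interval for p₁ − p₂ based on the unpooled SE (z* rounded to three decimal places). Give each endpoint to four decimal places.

(0.3663, 0.4483)

p̂₁ = 0.94316, p̂₂ = 0.53586, so the observed difference is 0.40730.
SE = √(0.000095218 + 0.000524712) = √0.000619930 = 0.024898.
For 90% confidence, z* = 1.645. Margin = 1.645·0.024898 = 0.04096.
CI: 0.40730 ± 0.04096 = (0.3663, 0.4483).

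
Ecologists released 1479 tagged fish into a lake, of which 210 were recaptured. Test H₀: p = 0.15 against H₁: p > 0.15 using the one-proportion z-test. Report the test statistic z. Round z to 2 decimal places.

z = -0.86

With x = 210 successes in n = 1479, p̂ = 0.14199.
Null standard error: √(0.15·0.85/1479) = √0.000086207 = 0.009285.
z = (0.14199 − 0.15)/0.009285 = -0.00801/0.009285 = -0.86.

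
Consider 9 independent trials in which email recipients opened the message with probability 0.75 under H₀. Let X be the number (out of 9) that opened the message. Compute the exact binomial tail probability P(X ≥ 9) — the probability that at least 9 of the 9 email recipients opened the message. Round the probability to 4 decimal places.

X is binomial with n = 9 and p = 0.75.
P(X ≥ 9) = C(9,9)·0.75^9·0.25^0.
= 0.075085 = 0.0751.

P = 0.0751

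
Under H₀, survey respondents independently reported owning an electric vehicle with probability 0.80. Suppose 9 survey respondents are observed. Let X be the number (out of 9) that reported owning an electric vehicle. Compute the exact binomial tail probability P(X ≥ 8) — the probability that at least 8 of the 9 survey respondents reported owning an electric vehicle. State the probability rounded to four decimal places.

P = 0.4362

X ~ Binomial(n=9, p=0.80).
P(X ≥ 8) = C(9,8)·0.80^8·0.20^1 + C(9,9)·0.80^9·0.20^0.
= 0.301990 + 0.134218 = 0.4362.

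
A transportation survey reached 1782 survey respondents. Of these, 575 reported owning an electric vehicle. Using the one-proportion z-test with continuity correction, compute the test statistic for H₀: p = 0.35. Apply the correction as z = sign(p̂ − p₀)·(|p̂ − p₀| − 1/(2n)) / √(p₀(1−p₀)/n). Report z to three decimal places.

z = -2.394

Sample proportion p̂ = 575/1782 = 0.32267. p̂ − p₀ = -0.027329.
1/(2n) = 0.000281.
Corrected numerator: |-0.027329| − 0.000281 = 0.027048.
SE₀ = √(0.35·0.65/1782) = 0.011299.
z = −0.027048/0.011299 = -2.394.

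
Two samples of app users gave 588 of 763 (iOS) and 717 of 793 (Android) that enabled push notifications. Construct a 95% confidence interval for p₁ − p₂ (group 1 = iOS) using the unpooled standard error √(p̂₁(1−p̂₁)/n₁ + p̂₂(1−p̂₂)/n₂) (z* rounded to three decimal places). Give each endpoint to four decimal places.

p̂₁ = 588/763 = 0.77064, p̂₂ = 717/793 = 0.90416; p̂₁ − p̂₂ = -0.13352.
SE = √(0.000231655 + 0.000109273) = √0.000340928 = 0.018464.
z* = 1.960 at the 95% level. Margin = 1.960·0.018464 = 0.03619.
CI: -0.13352 ± 0.03619 = (-0.1697, -0.0973).

(-0.1697, -0.0973)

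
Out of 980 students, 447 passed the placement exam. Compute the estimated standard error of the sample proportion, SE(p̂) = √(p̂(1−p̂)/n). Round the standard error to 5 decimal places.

SE = 0.01591

The sample proportion is 447/980 = 0.45612.
p̂(1−p̂) = 0.45612·0.54388 = 0.248075.
SE = √(0.248075/980) = 0.01591.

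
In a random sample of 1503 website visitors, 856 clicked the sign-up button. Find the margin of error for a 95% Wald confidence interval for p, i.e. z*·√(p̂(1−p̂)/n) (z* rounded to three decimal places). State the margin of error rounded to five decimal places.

p̂ = 856/1503 = 0.56953.
SE = √(p̂(1−p̂)/n) = √(0.245166/1503) = 0.012772.
z* = 1.960 at the 95% level.
Margin of error = z*·SE = 1.960 × 0.012772 = 0.02503.

ME = 0.02503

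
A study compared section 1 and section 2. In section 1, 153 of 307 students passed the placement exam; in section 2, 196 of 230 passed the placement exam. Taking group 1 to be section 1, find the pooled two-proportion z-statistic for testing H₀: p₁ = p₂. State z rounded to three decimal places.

p̂₁ = 153/307 = 0.49837, p̂₂ = 196/230 = 0.85217.
Pooled p̂ = (153+196)/(307+230) = 349/537 = 0.64991.
Pooled SE = √[0.2275279·0.00760516] ≈ 0.041598.
z = (p̂₁ − p̂₂)/SE = (0.49837 − 0.85217)/0.041598 = -0.35380/0.041598 = -8.505.

z = -8.505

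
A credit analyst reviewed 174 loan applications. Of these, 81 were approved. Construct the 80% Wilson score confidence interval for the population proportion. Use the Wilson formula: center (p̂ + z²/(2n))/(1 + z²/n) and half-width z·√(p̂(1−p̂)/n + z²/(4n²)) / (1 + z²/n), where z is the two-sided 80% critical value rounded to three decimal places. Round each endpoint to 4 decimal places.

Here p̂ = 81/174 = 0.46552 and z = 1.282 (z² = 1.643524).
Denominator 1 + z²/n = 1 + 1.643524/174 = 1.009446.
Adjusted center: (0.46552 + z²/(2n))/1.009446 = 0.46584.
Radicand: p̂(1−p̂)/n + z²/(4n²) = 0.001429948 + 0.000013571 = 0.001443519.
Half-width = 1.282·√0.001443519/1.009446 = 0.04825.
Interval: 0.46584 ± 0.04825 → (0.4176, 0.5141).

(0.4176, 0.5141)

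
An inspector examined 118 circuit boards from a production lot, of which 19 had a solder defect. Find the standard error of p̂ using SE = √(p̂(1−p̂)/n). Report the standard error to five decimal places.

SE = 0.03384

p̂ = 19/118 = 0.16102.
p̂(1−p̂) = 0.135093.
SE = √(0.135093/118) = √0.001144856 = 0.03384.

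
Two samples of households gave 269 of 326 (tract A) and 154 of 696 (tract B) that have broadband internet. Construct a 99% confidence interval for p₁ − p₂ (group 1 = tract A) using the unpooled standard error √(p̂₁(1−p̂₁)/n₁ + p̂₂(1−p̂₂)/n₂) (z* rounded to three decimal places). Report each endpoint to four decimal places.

(0.5362, 0.6716)

p̂₁ = 0.82515, p̂₂ = 0.22126, so the observed difference is 0.60389.
Unpooled SE = √(p̂₁(1−p̂₁)/n₁ + p̂₂(1−p̂₂)/n₂) = √(0.000442562 + 0.000247567) = 0.026270.
For 99% confidence, z* = 2.576. Margin of error = 0.06767.
So the interval runs from 0.5362 to 0.6716.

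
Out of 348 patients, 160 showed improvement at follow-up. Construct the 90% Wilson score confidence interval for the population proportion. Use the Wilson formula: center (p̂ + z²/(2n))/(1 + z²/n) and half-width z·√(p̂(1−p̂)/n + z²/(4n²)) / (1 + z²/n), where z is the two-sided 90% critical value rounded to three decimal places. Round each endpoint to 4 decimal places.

Here p̂ = 160/348 = 0.45977 and z = 1.645 (z² = 2.706025).
Denominator 1 + z²/n = 1 + 2.706025/348 = 1.007776.
Adjusted center: (0.45977 + z²/(2n))/1.007776 = 0.46008.
Radicand: p̂(1−p̂)/n + z²/(4n²) = 0.000713740 + 0.000005586 = 0.000719326.
Half-width = z·√(radicand)/denom = 1.645·0.026820/1.007776 = 0.04378.
Interval: 0.46008 ± 0.04378 → (0.4163, 0.5039).

(0.4163, 0.5039)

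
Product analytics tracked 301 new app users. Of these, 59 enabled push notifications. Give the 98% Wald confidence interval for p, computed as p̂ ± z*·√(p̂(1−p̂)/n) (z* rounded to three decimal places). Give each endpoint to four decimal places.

(0.1428, 0.2492)

p̂ = 59/301 = 0.19601.
Standard error of p̂: √(0.157592/301) = √0.000523562 = 0.022881.
For 98% confidence, z* = 2.326.
Margin = 2.326·0.022881 = 0.05322.
Interval: 0.19601 ± 0.05322 → (0.1428, 0.2492).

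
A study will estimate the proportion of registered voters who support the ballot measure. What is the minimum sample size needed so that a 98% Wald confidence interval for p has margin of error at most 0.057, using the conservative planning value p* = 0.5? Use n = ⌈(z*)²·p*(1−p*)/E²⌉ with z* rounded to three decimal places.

The 98% critical value is z* = 2.326.
p*(1−p*) = 0.50·0.50 = 0.2500.
(z*)²·p*(1−p*)/E² = 5.410276·0.2500/0.003249 = 416.303.
⌈416.303⌉ = 417.

n = 417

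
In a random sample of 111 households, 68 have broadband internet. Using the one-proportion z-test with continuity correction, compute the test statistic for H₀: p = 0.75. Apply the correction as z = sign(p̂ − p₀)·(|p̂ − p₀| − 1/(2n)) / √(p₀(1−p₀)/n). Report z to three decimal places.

p̂ = 68/111 = 0.61261. p̂ − p₀ = -0.137387.
1/(2n) = 0.004505.
Corrected numerator: |-0.137387| − 0.004505 = 0.132882.
Under H₀, SE = √(p₀(1−p₀)/n) = √(0.75·0.25/111) = √0.001689189 = 0.041100.
z = −0.132882/0.041100 = -3.233.

z = -3.233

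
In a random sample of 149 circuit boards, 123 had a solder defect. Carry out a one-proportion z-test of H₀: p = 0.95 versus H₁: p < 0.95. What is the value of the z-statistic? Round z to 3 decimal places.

The sample proportion is 123/149 = 0.82550.
SE₀ = √(0.95·0.05/149) = 0.017855.
Test statistic: z = -0.12450/0.017855 = -6.973.

z = -6.973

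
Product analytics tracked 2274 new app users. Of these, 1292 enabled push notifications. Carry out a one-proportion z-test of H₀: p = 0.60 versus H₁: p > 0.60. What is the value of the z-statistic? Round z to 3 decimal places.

z = -3.099

p̂ = 1292/2274 = 0.56816.
Null standard error: √(0.60·0.40/2274) = √0.000105541 = 0.010273.
Test statistic: z = -0.03184/0.010273 = -3.099.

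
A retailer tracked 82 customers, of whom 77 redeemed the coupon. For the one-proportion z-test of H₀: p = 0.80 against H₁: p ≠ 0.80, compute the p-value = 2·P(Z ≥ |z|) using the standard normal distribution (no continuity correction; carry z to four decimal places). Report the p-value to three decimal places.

With x = 77 successes in n = 82, p̂ = 0.93902.
Under H₀, SE = √(p₀(1−p₀)/n) = √(0.80·0.20/82) = √0.001951220 = 0.044173.
z = (p̂ − p₀)/SE = (77/82 − 0.80)/0.044173 ≈ 3.1473.
p-value = 2·P(Z ≥ |z|) with z = 3.1473 → 0.002.

p-value = 0.002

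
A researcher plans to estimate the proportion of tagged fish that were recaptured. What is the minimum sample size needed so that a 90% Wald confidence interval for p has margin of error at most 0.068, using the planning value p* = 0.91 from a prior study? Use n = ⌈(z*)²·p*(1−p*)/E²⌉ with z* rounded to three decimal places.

z* = 1.645 at the 90% level.
p*(1−p*) = 0.0819.
Required n before rounding: 2.706025 × 0.0819 / 0.068² = 47.929.
⌈47.929⌉ = 48.

n = 48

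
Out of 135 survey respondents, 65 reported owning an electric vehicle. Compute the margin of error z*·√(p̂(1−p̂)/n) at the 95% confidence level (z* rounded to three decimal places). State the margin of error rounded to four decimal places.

p̂ = 65/135 = 0.48148.
SE(p̂) = √(0.48148·0.51852/135) = 0.043004.
For 95% confidence, z* = 1.960.
Margin of error = z*·SE = 1.960 × 0.043004 = 0.0843.

ME = 0.0843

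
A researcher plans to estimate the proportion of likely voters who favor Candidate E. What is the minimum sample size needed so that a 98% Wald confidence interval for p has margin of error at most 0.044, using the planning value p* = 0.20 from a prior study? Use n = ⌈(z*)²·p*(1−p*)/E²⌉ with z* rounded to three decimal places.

The 98% critical value is z* = 2.326.
p*(1−p*) = 0.20·0.80 = 0.1600.
(z*)²·p*(1−p*)/E² = 5.410276·0.1600/0.001936 = 447.130.
Rounding up, n = 448.

n = 448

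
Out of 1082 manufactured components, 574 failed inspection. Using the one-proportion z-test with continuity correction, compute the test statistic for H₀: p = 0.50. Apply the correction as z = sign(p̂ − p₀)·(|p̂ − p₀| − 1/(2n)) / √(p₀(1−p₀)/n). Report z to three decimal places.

z = 1.976

The sample proportion is 574/1082 = 0.53050. p̂ − p₀ = 0.030499.
Continuity correction 1/(2n) = 1/2164 = 0.000462.
Corrected numerator: |0.030499| − 0.000462 = 0.030037.
Under H₀, SE = √(p₀(1−p₀)/n) = √(0.50·0.50/1082) = √0.000231054 = 0.015200.
z = (+)0.030037/0.015200 = 1.976.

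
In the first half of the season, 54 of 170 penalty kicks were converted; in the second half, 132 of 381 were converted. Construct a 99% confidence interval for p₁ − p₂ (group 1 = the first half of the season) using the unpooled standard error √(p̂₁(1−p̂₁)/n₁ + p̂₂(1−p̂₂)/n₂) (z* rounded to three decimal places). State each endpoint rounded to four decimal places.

p̂₁ = 54/170 = 0.31765, p̂₂ = 132/381 = 0.34646; p̂₁ − p̂₂ = -0.02881.
Unpooled SE = √(p̂₁(1−p̂₁)/n₁ + p̂₂(1−p̂₂)/n₂) = √(0.001274985 + 0.000594290) = 0.043235.
For 99% confidence, z* = 2.576. Margin of error = 0.11137.
Interval: -0.02881 ± 0.11137 → (-0.1402, 0.0826).

(-0.1402, 0.0826)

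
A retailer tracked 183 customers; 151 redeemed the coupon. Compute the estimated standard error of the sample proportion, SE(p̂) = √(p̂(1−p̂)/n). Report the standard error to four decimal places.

With x = 151 successes in n = 183, p̂ = 0.82514.
p̂(1−p̂) = 0.82514·0.17486 = 0.144284.
Dividing by n and taking the root: √0.000788437 = 0.0281.

SE = 0.0281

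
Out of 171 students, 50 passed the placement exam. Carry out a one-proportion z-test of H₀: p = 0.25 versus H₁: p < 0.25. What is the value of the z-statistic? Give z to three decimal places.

p̂ = 50/171 = 0.29240.
SE₀ = √(0.25·0.75/171) = 0.033113.
Test statistic: z = 0.04240/0.033113 = 1.280.

z = 1.280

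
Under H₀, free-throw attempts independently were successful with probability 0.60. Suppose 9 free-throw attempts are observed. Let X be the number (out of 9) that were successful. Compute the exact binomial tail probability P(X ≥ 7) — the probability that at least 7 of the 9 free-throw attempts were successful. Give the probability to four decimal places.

P = 0.2318

X ~ Binomial(n=9, p=0.60).
P(X ≥ 7) = C(9,7)·0.60^7·0.40^2 + C(9,8)·0.60^8·0.40^1 + C(9,9)·0.60^9·0.40^0.
= 0.161243 + 0.060466 + 0.010078 = 0.2318.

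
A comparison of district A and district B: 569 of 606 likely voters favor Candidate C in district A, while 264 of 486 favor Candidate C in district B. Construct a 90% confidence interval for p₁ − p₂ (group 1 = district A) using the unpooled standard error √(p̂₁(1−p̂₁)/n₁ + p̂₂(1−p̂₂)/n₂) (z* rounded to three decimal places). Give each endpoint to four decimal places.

p̂₁ = 0.93894, p̂₂ = 0.54321, so the observed difference is 0.39573.
Unpooled SE = √(p̂₁(1−p̂₁)/n₁ + p̂₂(1−p̂₂)/n₂) = √(0.000094601 + 0.000510562) = 0.024600.
For 90% confidence, z* = 1.645. Margin = 1.645·0.024600 = 0.04047.
So the interval runs from 0.3553 to 0.4362.

(0.3553, 0.4362)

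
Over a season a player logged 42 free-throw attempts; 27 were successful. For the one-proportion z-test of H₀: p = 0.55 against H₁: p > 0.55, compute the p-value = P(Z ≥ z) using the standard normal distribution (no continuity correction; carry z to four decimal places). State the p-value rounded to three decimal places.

Sample proportion p̂ = 27/42 = 0.64286.
Under H₀, SE = √(p₀(1−p₀)/n) = √(0.55·0.45/42) = √0.005892857 = 0.076765.
Test statistic (full precision, shown to 4 dp): z = (27/42 − 0.55)/SE₀ ≈ 1.2096.
From the standard normal, P(Z ≥ z) = 0.113.

p-value = 0.113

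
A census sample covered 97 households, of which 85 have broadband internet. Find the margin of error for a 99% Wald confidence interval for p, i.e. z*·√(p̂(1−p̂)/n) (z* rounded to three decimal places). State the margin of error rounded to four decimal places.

ME = 0.0861

Sample proportion p̂ = 85/97 = 0.87629.
SE(p̂) = √(0.87629·0.12371/97) = 0.033430.
For 99% confidence, z* = 2.576.
ME = 2.576·0.033430 = 0.0861.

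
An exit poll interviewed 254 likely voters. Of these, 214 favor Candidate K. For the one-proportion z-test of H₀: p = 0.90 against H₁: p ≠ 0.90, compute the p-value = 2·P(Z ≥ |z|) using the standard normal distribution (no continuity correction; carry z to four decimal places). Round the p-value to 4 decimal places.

Sample proportion p̂ = 214/254 = 0.84252.
Null standard error: √(0.90·0.10/254) = √0.000354331 = 0.018824.
Test statistic (full precision, shown to 4 dp): z = (214/254 − 0.90)/SE₀ ≈ -3.0536.
p-value = 2·P(Z ≥ |z|) with z = -3.0536 → 0.0023.

p-value = 0.0023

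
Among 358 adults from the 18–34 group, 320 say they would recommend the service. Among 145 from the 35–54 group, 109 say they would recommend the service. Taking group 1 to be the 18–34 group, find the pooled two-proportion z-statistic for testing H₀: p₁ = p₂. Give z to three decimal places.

z = 4.076

p̂₁ = 320/358 = 0.89385, p̂₂ = 109/145 = 0.75172.
Pooling: p̂ = 429/503 = 0.85288.
SE = √[p̂(1−p̂)(1/n₁+1/n₂)] = √[0.85288·0.14712·(1/358+1/145)] ≈ 0.034869.
z = (p̂₁ − p̂₂)/SE = (0.89385 − 0.75172)/0.034869 = 0.14213/0.034869 = 4.076.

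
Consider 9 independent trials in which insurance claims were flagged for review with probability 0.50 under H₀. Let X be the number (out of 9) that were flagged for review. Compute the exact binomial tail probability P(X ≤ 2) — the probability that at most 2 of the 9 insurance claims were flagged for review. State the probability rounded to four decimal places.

P = 0.0898

X ~ Binomial(n=9, p=0.50).
P(X ≤ 2) = C(9,0)·0.50^0·0.50^9 + C(9,1)·0.50^1·0.50^8 + C(9,2)·0.50^2·0.50^7.
= 0.001953 + 0.017578 + 0.070312 = 0.0898.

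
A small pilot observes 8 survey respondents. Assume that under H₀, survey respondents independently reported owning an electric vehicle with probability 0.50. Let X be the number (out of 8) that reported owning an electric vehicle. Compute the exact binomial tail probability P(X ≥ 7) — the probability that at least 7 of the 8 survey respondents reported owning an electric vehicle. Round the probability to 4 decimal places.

P = 0.0352

X is binomial with n = 8 and p = 0.50.
P(X ≥ 7) = C(8,7)·0.50^7·0.50^1 + C(8,8)·0.50^8·0.50^0.
= 0.031250 + 0.003906 = 0.0352.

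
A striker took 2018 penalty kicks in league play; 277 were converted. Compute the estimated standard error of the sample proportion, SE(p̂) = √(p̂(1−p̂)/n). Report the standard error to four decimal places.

SE = 0.0077

The sample proportion is 277/2018 = 0.13726.
p̂(1−p̂) = 0.13726·0.86274 = 0.118420.
SE = √(0.118420/2018) = 0.0077.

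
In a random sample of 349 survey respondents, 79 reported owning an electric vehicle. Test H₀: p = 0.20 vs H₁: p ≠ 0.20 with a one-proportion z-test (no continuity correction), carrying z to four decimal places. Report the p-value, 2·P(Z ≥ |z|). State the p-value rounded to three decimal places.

The sample proportion is 79/349 = 0.22636.
Under H₀, SE = √(p₀(1−p₀)/n) = √(0.20·0.80/349) = √0.000458453 = 0.021412.
z = (p̂ − p₀)/SE = (79/349 − 0.20)/0.021412 ≈ 1.2312.
p-value = 2·P(Z ≥ |z|) with z = 1.2312 → 0.218.

p-value = 0.218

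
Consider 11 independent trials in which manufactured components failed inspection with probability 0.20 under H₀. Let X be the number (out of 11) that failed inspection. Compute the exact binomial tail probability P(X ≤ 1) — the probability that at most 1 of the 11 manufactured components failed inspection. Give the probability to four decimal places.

P = 0.3221

X ~ Binomial(n=11, p=0.20).
P(X ≤ 1) = C(11,0)·0.20^0·0.80^11 + C(11,1)·0.20^1·0.80^10.
= 0.085899 + 0.236223 = 0.3221.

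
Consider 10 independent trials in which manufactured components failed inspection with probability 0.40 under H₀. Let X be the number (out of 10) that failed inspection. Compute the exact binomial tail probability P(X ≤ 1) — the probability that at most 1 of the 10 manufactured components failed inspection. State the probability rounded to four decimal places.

P = 0.0464

X ~ Binomial(n=10, p=0.40).
P(X ≤ 1) = C(10,0)·0.40^0·0.60^10 + C(10,1)·0.40^1·0.60^9.
= 0.006047 + 0.040311 = 0.0464.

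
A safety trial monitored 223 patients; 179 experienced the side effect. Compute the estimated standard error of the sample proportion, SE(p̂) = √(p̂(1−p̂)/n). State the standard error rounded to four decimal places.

SE = 0.0266

p̂ = 179/223 = 0.80269.
p̂(1−p̂) = 0.80269·0.19731 = 0.158379.
Dividing by n and taking the root: √0.000710220 = 0.0266.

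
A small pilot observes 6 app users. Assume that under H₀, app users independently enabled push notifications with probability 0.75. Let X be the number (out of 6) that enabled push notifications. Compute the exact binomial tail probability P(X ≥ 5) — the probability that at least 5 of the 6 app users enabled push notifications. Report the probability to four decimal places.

X ~ Binomial(n=6, p=0.75).
P(X ≥ 5) = C(6,5)·0.75^5·0.25^1 + C(6,6)·0.75^6·0.25^0.
= 0.355957 + 0.177979 = 0.5339.

P = 0.5339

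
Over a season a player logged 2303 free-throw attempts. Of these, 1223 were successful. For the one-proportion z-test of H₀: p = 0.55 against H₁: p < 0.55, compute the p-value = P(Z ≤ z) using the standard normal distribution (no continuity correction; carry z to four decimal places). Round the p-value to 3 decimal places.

p-value = 0.034

With x = 1223 successes in n = 2303, p̂ = 0.53105.
Null standard error: √(0.55·0.45/2303) = √0.000107469 = 0.010367.
Test statistic (full precision, shown to 4 dp): z = (1223/2303 − 0.55)/SE₀ ≈ -1.8283.
p-value = P(Z ≤ z) with z = -1.8283 → 0.034.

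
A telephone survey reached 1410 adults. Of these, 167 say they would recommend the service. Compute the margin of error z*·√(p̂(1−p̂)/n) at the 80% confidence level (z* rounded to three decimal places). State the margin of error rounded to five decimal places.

ME = 0.01103

With x = 167 successes in n = 1410, p̂ = 0.11844.
SE(p̂) = √(0.11844·0.88156/1410) = 0.008605.
z* = 1.282 at the 80% level.
Margin of error = z*·SE = 1.282 × 0.008605 = 0.01103.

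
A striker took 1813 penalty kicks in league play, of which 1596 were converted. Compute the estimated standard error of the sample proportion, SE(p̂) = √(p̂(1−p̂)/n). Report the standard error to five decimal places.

Sample proportion p̂ = 1596/1813 = 0.88031.
p̂(1−p̂) = 0.88031·0.11969 = 0.105364.
Dividing by n and taking the root: √0.000058116 = 0.00762.

SE = 0.00762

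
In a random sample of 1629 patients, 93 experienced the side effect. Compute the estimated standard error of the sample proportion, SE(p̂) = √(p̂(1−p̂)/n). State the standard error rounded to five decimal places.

With x = 93 successes in n = 1629, p̂ = 0.05709.
p̂(1−p̂) = 0.053831.
SE = √(0.053831/1629) = √0.000033045 = 0.00575.

SE = 0.00575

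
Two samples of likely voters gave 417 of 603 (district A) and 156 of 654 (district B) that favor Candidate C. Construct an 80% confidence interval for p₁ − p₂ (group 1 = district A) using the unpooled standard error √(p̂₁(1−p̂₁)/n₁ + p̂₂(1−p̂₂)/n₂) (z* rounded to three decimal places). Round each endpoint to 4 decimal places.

(0.4208, 0.4852)

p̂₁ = 417/603 = 0.69154, p̂₂ = 156/654 = 0.23853; p̂₁ − p̂₂ = 0.45301.
SE = √(0.000353751 + 0.000277729) = √0.000631480 = 0.025129.
For 80% confidence, z* = 1.282. Margin = 1.282·0.025129 = 0.03222.
So the interval runs from 0.4208 to 0.4852.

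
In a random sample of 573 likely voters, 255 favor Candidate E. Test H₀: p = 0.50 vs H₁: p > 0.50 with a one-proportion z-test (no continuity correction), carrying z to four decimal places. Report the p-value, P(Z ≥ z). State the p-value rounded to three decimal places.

With x = 255 successes in n = 573, p̂ = 0.44503.
Under H₀, SE = √(p₀(1−p₀)/n) = √(0.50·0.50/573) = √0.000436300 = 0.020888.
Test statistic (full precision, shown to 4 dp): z = (255/573 − 0.50)/SE₀ ≈ -2.6319.
From the standard normal, P(Z ≥ z) = 0.996.

p-value = 0.996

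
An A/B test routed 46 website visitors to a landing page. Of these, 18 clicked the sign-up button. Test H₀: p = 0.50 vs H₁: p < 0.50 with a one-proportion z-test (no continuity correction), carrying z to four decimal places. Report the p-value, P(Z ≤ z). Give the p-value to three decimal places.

p-value = 0.070

p̂ = 18/46 = 0.39130.
Null standard error: √(0.50·0.50/46) = √0.005434783 = 0.073721.
z = (p̂ − p₀)/SE = (18/46 − 0.50)/0.073721 ≈ -1.4744.
p-value = P(Z ≤ z) with z = -1.4744 → 0.070.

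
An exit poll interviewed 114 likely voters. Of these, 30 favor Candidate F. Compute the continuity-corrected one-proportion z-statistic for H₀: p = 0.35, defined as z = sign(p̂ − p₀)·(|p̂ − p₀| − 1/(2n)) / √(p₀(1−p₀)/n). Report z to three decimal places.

Sample proportion p̂ = 30/114 = 0.26316. p̂ − p₀ = -0.086842.
Continuity correction 1/(2n) = 1/228 = 0.004386.
Corrected numerator: |-0.086842| − 0.004386 = 0.082456.
SE₀ = √(0.35·0.65/114) = 0.044672.
z = −0.082456/0.044672 = -1.846.

z = -1.846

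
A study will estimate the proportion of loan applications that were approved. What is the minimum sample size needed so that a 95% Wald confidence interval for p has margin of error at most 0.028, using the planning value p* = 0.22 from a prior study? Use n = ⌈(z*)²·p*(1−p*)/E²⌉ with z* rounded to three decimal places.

n = 841

For 95% confidence, z* = 1.960.
p*(1−p*) = 0.1716.
Required n before rounding: 3.841600 × 0.1716 / 0.028² = 840.840.
Rounding up, n = 841.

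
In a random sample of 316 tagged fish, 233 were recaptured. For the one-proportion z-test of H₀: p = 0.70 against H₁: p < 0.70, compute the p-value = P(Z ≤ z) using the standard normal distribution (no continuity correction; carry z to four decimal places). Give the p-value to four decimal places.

p-value = 0.9263

Sample proportion p̂ = 233/316 = 0.73734.
Null standard error: √(0.70·0.30/316) = √0.000664557 = 0.025779.
Test statistic (full precision, shown to 4 dp): z = (233/316 − 0.70)/SE₀ ≈ 1.4485.
p-value = P(Z ≤ z) with z = 1.4485 → 0.9263.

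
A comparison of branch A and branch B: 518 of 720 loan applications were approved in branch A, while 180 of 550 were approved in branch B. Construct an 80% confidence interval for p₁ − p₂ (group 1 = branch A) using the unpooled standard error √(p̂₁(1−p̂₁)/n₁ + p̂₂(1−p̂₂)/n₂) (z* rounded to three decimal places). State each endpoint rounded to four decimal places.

p̂₁ = 518/720 = 0.71944, p̂₂ = 180/550 = 0.32727; p̂₁ − p̂₂ = 0.39217.
SE = √(0.000280339 + 0.000400301) = √0.000680640 = 0.026089.
For 80% confidence, z* = 1.282. Margin = 1.282·0.026089 = 0.03345.
CI: 0.39217 ± 0.03345 = (0.3587, 0.4256).

(0.3587, 0.4256)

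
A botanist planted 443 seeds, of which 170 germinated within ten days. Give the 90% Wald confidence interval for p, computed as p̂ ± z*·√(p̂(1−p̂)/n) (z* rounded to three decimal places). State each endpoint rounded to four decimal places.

With x = 170 successes in n = 443, p̂ = 0.38375.
SE = √(p̂(1−p̂)/n) = √(0.236485/443) = 0.023105.
The 90% critical value is z* = 1.645.
Margin = 1.645·0.023105 = 0.03801.
So the interval runs from 0.3457 to 0.4218.

(0.3457, 0.4218)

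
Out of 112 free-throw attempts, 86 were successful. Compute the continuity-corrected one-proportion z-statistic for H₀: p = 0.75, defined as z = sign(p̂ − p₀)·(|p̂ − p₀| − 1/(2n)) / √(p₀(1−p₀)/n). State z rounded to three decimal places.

Sample proportion p̂ = 86/112 = 0.76786. p̂ − p₀ = 0.017857.
1/(2n) = 0.004464.
Corrected numerator: |0.017857| − 0.004464 = 0.013393.
Under H₀, SE = √(p₀(1−p₀)/n) = √(0.75·0.25/112) = √0.001674107 = 0.040916.
z = (+)0.013393/0.040916 = 0.327.

z = 0.327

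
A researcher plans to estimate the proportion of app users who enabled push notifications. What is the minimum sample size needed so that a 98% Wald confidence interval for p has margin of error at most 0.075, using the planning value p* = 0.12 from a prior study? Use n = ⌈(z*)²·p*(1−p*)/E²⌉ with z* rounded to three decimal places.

z* = 2.326 at the 98% level.
p*(1−p*) = 0.1056.
Required n before rounding: 5.410276 × 0.1056 / 0.075² = 101.569.
Rounding up, n = 102.

n = 102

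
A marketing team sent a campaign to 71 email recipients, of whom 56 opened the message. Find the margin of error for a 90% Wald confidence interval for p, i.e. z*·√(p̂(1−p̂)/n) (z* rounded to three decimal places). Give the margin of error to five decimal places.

With x = 56 successes in n = 71, p̂ = 0.78873.
SE = √(p̂(1−p̂)/n) = √(0.166634/71) = 0.048445.
For 90% confidence, z* = 1.645.
So ME = 0.07969.

ME = 0.07969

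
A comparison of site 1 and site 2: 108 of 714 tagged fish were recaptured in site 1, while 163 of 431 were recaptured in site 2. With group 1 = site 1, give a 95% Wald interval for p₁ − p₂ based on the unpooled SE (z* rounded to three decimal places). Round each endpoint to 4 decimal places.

p̂₁ = 0.15126, p̂₂ = 0.37819, so the observed difference is -0.22693.
Unpooled SE = √(p̂₁(1−p̂₁)/n₁ + p̂₂(1−p̂₂)/n₂) = √(0.000179805 + 0.000545620) = 0.026934.
z* = 1.960 at the 95% level. Margin of error = 0.05279.
Interval: -0.22693 ± 0.05279 → (-0.2797, -0.1741).

(-0.2797, -0.1741)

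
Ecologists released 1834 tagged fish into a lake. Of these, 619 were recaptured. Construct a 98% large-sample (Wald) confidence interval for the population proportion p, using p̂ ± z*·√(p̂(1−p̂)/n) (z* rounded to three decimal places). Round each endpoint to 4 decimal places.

(0.3118, 0.3632)

p̂ = 619/1834 = 0.33751.
SE = √(p̂(1−p̂)/n) = √(0.223598/1834) = 0.011042.
z* = 2.326 at the 98% level.
Margin of error: 2.326 × 0.011042 = 0.02568.
So the interval runs from 0.3118 to 0.3632.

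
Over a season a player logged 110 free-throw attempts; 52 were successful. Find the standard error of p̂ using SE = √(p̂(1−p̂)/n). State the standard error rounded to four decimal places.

Sample proportion p̂ = 52/110 = 0.47273.
p̂(1−p̂) = 0.249256.
Dividing by n and taking the root: √0.002265964 = 0.0476.

SE = 0.0476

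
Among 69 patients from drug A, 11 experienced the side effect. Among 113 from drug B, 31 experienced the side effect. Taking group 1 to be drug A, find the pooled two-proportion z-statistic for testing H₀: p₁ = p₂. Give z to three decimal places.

p̂₁ = 11/69 = 0.15942, p̂₂ = 31/113 = 0.27434.
Pooled p̂ = (11+31)/(69+113) = 42/182 = 0.23077.
SE = √[p̂(1−p̂)(1/n₁+1/n₂)] = √[0.23077·0.76923·(1/69+1/113)] ≈ 0.064371.
z = (p̂₁ − p̂₂)/SE = (0.15942 − 0.27434)/0.064371 = -0.11492/0.064371 = -1.785.

z = -1.785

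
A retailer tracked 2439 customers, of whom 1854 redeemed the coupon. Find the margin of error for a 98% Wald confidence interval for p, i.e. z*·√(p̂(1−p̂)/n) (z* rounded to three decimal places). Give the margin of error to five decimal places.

Sample proportion p̂ = 1854/2439 = 0.76015.
SE = √(p̂(1−p̂)/n) = √(0.182323/2439) = 0.008646.
The 98% critical value is z* = 2.326.
ME = 2.326·0.008646 = 0.02011.

ME = 0.02011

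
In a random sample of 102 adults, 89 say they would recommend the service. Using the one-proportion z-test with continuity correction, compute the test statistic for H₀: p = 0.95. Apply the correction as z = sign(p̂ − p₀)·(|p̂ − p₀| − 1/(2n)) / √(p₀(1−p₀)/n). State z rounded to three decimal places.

p̂ = 89/102 = 0.87255. p̂ − p₀ = -0.077451.
Continuity correction 1/(2n) = 1/204 = 0.004902.
Corrected numerator: |-0.077451| − 0.004902 = 0.072549.
SE₀ = √(0.95·0.05/102) = 0.021580.
z = (−)0.072549/0.021580 = -3.362.

z = -3.362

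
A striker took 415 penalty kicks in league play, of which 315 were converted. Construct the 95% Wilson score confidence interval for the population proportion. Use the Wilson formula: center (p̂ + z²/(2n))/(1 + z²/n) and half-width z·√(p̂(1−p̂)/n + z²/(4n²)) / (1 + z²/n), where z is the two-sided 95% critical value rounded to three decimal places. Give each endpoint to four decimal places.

(0.7156, 0.7977)

p̂ = 315/415 = 0.75904; z = 1.960, so z² = 3.841600.
1 + z²/n = 1.009257.
Adjusted center: (0.75904 + z²/(2n))/1.009257 = 0.75666.
Radicand: p̂(1−p̂)/n + z²/(4n²) = 0.000440724 + 0.000005576 = 0.000446300.
Half-width = z·√(radicand)/denom = 1.960·0.021126/1.009257 = 0.04103.
Interval: 0.75666 ± 0.04103 → (0.7156, 0.7977).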